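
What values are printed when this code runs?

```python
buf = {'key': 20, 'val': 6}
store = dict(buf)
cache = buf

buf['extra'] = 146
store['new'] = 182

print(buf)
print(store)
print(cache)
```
{'key': 20, 'val': 6, 'extra': 146}
{'key': 20, 'val': 6, 'new': 182}
{'key': 20, 'val': 6, 'extra': 146}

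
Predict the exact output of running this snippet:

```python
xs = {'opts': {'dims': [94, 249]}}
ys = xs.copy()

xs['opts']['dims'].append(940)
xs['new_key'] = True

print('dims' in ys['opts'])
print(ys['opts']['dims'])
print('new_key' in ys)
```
True
[94, 249, 940]
False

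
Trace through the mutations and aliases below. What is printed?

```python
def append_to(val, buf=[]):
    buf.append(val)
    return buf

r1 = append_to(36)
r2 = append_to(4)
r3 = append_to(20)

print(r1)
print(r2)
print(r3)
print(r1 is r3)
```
[36, 4, 20]
[36, 4, 20]
[36, 4, 20]
True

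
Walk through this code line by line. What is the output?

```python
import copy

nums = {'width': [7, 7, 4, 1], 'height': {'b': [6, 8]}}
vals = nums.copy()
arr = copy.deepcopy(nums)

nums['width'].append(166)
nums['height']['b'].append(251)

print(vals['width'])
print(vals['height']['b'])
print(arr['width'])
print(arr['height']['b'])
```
[7, 7, 4, 1, 166]
[6, 8, 251]
[7, 7, 4, 1]
[6, 8]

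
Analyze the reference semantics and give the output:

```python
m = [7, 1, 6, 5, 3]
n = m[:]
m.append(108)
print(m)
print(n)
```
[7, 1, 6, 5, 3, 108]
[7, 1, 6, 5, 3]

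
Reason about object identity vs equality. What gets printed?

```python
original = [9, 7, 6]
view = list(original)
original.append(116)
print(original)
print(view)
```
[9, 7, 6, 116]
[9, 7, 6]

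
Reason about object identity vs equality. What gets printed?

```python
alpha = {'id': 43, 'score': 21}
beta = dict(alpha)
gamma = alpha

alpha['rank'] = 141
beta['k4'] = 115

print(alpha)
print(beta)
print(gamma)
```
{'id': 43, 'score': 21, 'rank': 141}
{'id': 43, 'score': 21, 'k4': 115}
{'id': 43, 'score': 21, 'rank': 141}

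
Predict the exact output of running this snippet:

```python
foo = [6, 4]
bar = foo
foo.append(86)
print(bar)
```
[6, 4, 86]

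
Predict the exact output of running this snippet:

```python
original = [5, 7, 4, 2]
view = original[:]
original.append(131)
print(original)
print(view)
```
[5, 7, 4, 2, 131]
[5, 7, 4, 2]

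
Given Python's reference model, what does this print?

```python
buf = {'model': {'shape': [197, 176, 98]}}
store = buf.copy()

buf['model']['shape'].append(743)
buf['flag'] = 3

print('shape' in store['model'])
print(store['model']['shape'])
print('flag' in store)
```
True
[197, 176, 98, 743]
False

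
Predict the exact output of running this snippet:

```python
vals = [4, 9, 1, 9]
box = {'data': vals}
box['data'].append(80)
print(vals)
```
[4, 9, 1, 9, 80]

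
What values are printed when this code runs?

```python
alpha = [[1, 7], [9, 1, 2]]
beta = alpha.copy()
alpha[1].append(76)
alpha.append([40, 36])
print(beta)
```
[[1, 7], [9, 1, 2, 76]]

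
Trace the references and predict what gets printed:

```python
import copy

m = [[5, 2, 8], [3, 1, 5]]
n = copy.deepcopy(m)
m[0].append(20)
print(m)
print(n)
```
[[5, 2, 8, 20], [3, 1, 5]]
[[5, 2, 8], [3, 1, 5]]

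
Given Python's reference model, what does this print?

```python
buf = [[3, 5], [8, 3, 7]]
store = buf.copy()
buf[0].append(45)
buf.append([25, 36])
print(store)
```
[[3, 5, 45], [8, 3, 7]]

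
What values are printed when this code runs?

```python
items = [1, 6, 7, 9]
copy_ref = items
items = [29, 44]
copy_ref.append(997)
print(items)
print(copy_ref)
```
[29, 44]
[1, 6, 7, 9, 997]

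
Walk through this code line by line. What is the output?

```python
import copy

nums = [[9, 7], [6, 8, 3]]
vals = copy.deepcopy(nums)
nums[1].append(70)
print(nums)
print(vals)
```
[[9, 7], [6, 8, 3, 70]]
[[9, 7], [6, 8, 3]]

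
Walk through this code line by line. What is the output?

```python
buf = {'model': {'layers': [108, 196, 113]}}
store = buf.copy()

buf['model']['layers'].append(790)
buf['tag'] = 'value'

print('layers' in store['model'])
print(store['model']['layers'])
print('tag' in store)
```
True
[108, 196, 113, 790]
False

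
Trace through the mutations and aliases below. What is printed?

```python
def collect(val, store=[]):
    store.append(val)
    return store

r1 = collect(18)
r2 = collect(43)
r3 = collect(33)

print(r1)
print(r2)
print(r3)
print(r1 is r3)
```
[18, 43, 33]
[18, 43, 33]
[18, 43, 33]
True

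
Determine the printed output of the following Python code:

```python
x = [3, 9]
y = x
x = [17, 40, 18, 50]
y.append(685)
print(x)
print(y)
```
[17, 40, 18, 50]
[3, 9, 685]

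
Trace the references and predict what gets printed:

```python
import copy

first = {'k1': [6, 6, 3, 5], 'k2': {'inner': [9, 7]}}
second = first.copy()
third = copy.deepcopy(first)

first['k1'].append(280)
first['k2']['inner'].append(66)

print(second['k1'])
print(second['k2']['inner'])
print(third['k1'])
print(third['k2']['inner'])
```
[6, 6, 3, 5, 280]
[9, 7, 66]
[6, 6, 3, 5]
[9, 7]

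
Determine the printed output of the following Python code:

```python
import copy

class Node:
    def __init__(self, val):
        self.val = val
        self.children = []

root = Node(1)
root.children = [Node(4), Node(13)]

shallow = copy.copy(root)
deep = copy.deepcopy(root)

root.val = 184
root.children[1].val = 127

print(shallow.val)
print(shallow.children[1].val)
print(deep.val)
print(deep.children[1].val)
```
1
127
1
13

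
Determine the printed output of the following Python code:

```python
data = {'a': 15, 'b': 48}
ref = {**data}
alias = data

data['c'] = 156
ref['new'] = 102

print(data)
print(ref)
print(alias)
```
{'a': 15, 'b': 48, 'c': 156}
{'a': 15, 'b': 48, 'new': 102}
{'a': 15, 'b': 48, 'c': 156}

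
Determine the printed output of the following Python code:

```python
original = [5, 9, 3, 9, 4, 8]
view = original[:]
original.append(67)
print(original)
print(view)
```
[5, 9, 3, 9, 4, 8, 67]
[5, 9, 3, 9, 4, 8]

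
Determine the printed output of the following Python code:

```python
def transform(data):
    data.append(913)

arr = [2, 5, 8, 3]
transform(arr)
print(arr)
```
[2, 5, 8, 3, 913]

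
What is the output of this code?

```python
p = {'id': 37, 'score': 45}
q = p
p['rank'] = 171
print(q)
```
{'id': 37, 'score': 45, 'rank': 171}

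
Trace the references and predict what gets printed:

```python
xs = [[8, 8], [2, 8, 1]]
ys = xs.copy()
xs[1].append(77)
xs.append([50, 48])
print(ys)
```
[[8, 8], [2, 8, 1, 77]]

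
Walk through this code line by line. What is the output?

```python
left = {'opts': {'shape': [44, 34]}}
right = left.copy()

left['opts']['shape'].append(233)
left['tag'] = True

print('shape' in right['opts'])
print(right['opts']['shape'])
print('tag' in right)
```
True
[44, 34, 233]
False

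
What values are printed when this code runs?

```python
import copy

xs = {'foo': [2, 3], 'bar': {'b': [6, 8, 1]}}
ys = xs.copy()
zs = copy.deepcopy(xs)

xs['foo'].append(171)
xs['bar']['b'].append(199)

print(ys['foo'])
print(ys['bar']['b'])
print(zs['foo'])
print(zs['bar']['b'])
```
[2, 3, 171]
[6, 8, 1, 199]
[2, 3]
[6, 8, 1]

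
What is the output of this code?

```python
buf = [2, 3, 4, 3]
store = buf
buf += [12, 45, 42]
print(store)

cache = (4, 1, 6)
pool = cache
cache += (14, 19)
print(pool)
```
[2, 3, 4, 3, 12, 45, 42]
(4, 1, 6)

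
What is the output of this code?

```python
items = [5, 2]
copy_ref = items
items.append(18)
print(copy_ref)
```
[5, 2, 18]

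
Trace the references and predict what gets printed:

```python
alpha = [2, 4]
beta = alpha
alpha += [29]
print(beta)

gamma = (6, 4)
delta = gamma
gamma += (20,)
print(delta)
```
[2, 4, 29]
(6, 4)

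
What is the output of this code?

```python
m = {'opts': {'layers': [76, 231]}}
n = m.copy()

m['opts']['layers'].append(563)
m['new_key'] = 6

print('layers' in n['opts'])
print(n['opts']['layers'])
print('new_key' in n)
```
True
[76, 231, 563]
False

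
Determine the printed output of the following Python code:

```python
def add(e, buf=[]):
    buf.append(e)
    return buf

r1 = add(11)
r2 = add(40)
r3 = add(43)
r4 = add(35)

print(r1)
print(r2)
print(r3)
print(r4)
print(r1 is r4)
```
[11, 40, 43, 35]
[11, 40, 43, 35]
[11, 40, 43, 35]
[11, 40, 43, 35]
True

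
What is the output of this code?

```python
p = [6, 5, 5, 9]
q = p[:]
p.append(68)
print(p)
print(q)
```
[6, 5, 5, 9, 68]
[6, 5, 5, 9]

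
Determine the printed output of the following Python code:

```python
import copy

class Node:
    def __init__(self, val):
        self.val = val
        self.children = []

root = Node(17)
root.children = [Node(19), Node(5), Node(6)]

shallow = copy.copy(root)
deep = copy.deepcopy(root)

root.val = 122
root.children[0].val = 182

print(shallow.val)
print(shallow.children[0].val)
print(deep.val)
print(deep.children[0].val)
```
17
182
17
19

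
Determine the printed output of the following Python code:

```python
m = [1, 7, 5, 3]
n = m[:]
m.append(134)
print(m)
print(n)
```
[1, 7, 5, 3, 134]
[1, 7, 5, 3]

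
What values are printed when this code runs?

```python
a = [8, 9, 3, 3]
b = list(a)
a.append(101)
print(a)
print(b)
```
[8, 9, 3, 3, 101]
[8, 9, 3, 3]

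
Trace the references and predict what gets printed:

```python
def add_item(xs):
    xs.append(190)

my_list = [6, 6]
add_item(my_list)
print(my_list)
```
[6, 6, 190]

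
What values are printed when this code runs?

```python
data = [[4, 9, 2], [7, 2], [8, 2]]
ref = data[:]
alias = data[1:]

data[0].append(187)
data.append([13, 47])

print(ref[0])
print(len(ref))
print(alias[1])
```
[4, 9, 2, 187]
3
[8, 2]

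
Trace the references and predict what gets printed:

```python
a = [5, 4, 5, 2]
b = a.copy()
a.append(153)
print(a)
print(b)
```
[5, 4, 5, 2, 153]
[5, 4, 5, 2]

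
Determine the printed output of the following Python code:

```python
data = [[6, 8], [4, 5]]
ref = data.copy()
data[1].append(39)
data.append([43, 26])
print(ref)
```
[[6, 8], [4, 5, 39]]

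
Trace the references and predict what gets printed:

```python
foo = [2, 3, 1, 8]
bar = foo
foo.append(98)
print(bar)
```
[2, 3, 1, 8, 98]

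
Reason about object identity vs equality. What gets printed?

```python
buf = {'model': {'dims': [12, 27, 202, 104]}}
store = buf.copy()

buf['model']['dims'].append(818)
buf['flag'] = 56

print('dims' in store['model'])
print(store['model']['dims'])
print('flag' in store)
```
True
[12, 27, 202, 104, 818]
False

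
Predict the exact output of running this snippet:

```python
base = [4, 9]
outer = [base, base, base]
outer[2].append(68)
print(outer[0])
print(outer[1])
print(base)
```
[4, 9, 68]
[4, 9, 68]
[4, 9, 68]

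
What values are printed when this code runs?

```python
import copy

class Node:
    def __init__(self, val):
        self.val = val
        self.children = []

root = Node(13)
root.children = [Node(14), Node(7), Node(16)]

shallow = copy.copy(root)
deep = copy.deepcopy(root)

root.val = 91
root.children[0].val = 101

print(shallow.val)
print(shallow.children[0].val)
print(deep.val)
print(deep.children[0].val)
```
13
101
13
14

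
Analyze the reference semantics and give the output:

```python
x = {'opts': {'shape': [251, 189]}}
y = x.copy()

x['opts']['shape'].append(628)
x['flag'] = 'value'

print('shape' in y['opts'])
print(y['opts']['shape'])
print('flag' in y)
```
True
[251, 189, 628]
False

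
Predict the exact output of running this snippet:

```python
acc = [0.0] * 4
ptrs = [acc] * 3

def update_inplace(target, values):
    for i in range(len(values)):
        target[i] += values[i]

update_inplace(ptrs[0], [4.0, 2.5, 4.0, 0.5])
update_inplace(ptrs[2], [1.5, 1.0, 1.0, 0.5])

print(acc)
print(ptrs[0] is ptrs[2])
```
[5.5, 3.5, 5.0, 1.0]
True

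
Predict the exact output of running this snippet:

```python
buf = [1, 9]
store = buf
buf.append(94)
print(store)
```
[1, 9, 94]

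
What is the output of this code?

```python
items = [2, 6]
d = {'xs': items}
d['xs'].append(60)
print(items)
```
[2, 6, 60]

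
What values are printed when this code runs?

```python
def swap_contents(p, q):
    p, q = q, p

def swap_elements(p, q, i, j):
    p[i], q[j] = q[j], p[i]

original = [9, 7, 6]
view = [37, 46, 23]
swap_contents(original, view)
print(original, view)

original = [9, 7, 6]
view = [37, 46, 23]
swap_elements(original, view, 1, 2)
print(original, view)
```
[9, 7, 6] [37, 46, 23]
[9, 23, 6] [37, 46, 7]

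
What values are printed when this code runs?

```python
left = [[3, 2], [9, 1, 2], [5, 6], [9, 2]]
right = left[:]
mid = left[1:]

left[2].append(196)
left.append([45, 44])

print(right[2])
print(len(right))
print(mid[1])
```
[5, 6, 196]
4
[5, 6, 196]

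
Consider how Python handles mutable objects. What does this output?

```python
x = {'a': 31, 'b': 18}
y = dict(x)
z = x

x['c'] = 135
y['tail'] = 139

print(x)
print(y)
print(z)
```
{'a': 31, 'b': 18, 'c': 135}
{'a': 31, 'b': 18, 'tail': 139}
{'a': 31, 'b': 18, 'c': 135}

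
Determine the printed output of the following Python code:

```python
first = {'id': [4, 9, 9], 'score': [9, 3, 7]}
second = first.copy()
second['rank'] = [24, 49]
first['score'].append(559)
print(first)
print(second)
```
{'id': [4, 9, 9], 'score': [9, 3, 7, 559]}
{'id': [4, 9, 9], 'score': [9, 3, 7, 559], 'rank': [24, 49]}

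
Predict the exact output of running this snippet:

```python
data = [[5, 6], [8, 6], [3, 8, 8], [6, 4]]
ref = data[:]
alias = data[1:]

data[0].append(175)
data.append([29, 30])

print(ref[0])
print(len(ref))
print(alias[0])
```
[5, 6, 175]
4
[8, 6]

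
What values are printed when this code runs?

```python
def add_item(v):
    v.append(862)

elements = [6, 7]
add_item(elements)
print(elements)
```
[6, 7, 862]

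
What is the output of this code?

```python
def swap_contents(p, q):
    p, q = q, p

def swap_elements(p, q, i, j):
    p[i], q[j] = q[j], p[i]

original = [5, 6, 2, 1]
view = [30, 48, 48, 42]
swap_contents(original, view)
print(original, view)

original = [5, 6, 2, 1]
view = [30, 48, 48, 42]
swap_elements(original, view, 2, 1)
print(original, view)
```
[5, 6, 2, 1] [30, 48, 48, 42]
[5, 6, 48, 1] [30, 2, 48, 42]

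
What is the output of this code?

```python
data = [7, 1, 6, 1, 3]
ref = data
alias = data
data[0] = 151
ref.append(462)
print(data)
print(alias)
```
[151, 1, 6, 1, 3, 462]
[151, 1, 6, 1, 3, 462]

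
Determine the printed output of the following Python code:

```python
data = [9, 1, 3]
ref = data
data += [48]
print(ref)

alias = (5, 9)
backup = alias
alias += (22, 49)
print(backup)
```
[9, 1, 3, 48]
(5, 9)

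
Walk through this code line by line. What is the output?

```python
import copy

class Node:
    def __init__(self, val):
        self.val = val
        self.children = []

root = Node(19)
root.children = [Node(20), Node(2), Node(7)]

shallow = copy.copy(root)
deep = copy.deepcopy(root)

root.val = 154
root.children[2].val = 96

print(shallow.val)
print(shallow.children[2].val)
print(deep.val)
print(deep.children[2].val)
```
19
96
19
7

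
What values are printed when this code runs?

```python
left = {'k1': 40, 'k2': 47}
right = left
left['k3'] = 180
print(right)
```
{'k1': 40, 'k2': 47, 'k3': 180}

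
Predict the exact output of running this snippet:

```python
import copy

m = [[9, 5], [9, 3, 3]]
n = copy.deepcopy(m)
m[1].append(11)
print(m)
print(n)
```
[[9, 5], [9, 3, 3, 11]]
[[9, 5], [9, 3, 3]]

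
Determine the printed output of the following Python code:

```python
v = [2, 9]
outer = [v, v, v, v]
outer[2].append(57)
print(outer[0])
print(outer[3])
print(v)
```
[2, 9, 57]
[2, 9, 57]
[2, 9, 57]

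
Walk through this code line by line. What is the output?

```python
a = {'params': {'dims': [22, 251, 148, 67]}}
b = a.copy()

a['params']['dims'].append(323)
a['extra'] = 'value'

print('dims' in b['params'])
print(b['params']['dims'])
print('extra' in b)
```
True
[22, 251, 148, 67, 323]
False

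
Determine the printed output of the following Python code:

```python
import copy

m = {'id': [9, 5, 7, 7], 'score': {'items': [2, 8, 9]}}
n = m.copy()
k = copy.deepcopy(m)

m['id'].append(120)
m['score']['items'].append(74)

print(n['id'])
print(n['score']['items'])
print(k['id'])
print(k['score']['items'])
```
[9, 5, 7, 7, 120]
[2, 8, 9, 74]
[9, 5, 7, 7]
[2, 8, 9]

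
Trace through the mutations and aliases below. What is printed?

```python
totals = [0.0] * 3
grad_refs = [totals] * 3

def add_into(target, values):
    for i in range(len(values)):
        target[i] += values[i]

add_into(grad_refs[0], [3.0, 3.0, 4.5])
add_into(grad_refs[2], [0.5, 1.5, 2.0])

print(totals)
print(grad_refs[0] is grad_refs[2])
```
[3.5, 4.5, 6.5]
True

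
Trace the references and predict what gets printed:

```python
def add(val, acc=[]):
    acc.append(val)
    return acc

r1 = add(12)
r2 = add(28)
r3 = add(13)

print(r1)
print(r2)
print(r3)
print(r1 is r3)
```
[12, 28, 13]
[12, 28, 13]
[12, 28, 13]
True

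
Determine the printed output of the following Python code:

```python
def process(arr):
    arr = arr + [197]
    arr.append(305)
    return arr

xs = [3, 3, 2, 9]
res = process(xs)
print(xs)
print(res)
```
[3, 3, 2, 9]
[3, 3, 2, 9, 197, 305]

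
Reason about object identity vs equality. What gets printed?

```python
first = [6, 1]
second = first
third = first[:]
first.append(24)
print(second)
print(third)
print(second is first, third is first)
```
[6, 1, 24]
[6, 1]
True False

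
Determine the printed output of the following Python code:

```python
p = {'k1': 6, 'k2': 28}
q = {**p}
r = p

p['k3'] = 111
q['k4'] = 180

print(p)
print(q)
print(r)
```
{'k1': 6, 'k2': 28, 'k3': 111}
{'k1': 6, 'k2': 28, 'k4': 180}
{'k1': 6, 'k2': 28, 'k3': 111}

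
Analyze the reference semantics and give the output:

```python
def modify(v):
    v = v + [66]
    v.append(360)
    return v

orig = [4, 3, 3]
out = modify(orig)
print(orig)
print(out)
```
[4, 3, 3]
[4, 3, 3, 66, 360]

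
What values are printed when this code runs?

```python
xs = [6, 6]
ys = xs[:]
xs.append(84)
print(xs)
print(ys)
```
[6, 6, 84]
[6, 6]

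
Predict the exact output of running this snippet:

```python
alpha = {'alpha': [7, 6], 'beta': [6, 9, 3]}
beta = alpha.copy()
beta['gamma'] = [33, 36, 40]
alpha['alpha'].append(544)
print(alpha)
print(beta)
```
{'alpha': [7, 6, 544], 'beta': [6, 9, 3]}
{'alpha': [7, 6, 544], 'beta': [6, 9, 3], 'gamma': [33, 36, 40]}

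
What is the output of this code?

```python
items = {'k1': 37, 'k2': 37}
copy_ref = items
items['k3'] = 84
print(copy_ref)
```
{'k1': 37, 'k2': 37, 'k3': 84}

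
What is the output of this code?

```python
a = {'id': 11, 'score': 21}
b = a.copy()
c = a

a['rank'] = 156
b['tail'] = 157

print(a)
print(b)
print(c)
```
{'id': 11, 'score': 21, 'rank': 156}
{'id': 11, 'score': 21, 'tail': 157}
{'id': 11, 'score': 21, 'rank': 156}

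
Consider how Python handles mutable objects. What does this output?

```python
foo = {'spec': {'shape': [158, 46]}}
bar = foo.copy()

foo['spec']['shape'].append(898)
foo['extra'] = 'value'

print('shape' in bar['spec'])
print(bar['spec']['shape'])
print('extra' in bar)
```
True
[158, 46, 898]
False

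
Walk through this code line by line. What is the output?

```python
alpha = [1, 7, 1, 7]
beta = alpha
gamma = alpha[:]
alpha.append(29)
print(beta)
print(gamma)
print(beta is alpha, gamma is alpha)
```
[1, 7, 1, 7, 29]
[1, 7, 1, 7]
True False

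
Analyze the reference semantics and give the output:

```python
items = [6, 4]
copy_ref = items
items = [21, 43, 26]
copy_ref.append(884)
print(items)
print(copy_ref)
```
[21, 43, 26]
[6, 4, 884]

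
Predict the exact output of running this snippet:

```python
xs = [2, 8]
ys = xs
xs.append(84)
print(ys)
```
[2, 8, 84]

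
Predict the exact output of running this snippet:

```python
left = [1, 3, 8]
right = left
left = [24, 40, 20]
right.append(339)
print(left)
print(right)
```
[24, 40, 20]
[1, 3, 8, 339]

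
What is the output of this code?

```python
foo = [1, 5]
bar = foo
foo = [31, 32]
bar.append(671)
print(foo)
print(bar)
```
[31, 32]
[1, 5, 671]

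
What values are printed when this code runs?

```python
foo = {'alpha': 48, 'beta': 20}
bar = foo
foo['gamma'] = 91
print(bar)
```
{'alpha': 48, 'beta': 20, 'gamma': 91}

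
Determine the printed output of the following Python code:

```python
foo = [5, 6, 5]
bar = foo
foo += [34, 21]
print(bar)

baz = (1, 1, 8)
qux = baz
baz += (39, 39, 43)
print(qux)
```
[5, 6, 5, 34, 21]
(1, 1, 8)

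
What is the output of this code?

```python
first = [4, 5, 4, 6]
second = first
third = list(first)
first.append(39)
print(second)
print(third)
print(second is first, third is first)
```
[4, 5, 4, 6, 39]
[4, 5, 4, 6]
True False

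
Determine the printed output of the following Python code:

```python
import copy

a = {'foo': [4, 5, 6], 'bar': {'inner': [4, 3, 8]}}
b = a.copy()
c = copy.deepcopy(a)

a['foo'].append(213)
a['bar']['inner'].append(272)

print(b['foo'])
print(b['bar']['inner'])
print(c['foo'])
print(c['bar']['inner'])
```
[4, 5, 6, 213]
[4, 3, 8, 272]
[4, 5, 6]
[4, 3, 8]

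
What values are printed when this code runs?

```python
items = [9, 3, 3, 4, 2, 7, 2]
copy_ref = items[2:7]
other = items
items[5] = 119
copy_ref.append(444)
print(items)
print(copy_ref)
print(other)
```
[9, 3, 3, 4, 2, 119, 2]
[3, 4, 2, 7, 2, 444]
[9, 3, 3, 4, 2, 119, 2]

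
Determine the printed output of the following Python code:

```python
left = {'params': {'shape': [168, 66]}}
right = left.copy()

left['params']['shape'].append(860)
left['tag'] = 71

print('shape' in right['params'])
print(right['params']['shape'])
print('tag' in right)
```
True
[168, 66, 860]
False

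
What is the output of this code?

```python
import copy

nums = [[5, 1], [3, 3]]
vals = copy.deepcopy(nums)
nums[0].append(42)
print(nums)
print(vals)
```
[[5, 1, 42], [3, 3]]
[[5, 1], [3, 3]]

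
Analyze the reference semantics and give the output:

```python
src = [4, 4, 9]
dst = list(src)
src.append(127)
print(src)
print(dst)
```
[4, 4, 9, 127]
[4, 4, 9]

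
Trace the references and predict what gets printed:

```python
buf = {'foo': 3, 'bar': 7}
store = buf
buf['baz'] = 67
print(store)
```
{'foo': 3, 'bar': 7, 'baz': 67}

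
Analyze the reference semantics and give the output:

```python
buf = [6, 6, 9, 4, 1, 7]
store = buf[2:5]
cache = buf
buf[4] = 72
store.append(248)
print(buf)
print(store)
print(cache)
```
[6, 6, 9, 4, 72, 7]
[9, 4, 1, 248]
[6, 6, 9, 4, 72, 7]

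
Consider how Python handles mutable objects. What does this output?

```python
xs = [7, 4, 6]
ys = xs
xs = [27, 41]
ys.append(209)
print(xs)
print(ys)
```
[27, 41]
[7, 4, 6, 209]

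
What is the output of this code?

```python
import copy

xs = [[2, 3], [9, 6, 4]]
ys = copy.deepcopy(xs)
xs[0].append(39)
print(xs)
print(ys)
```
[[2, 3, 39], [9, 6, 4]]
[[2, 3], [9, 6, 4]]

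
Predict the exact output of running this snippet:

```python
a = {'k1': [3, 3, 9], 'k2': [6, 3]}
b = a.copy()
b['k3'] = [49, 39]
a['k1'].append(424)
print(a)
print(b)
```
{'k1': [3, 3, 9, 424], 'k2': [6, 3]}
{'k1': [3, 3, 9, 424], 'k2': [6, 3], 'k3': [49, 39]}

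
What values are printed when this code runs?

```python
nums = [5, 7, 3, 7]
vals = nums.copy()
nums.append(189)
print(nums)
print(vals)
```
[5, 7, 3, 7, 189]
[5, 7, 3, 7]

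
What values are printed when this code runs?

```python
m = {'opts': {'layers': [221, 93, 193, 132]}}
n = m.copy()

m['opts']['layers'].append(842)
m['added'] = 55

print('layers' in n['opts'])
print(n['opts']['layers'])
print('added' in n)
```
True
[221, 93, 193, 132, 842]
False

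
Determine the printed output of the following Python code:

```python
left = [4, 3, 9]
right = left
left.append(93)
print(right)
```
[4, 3, 9, 93]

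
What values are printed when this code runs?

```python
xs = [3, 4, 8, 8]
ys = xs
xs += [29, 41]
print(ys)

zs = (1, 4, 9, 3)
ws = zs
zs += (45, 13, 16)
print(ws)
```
[3, 4, 8, 8, 29, 41]
(1, 4, 9, 3)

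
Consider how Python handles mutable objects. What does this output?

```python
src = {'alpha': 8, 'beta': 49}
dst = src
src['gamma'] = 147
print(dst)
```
{'alpha': 8, 'beta': 49, 'gamma': 147}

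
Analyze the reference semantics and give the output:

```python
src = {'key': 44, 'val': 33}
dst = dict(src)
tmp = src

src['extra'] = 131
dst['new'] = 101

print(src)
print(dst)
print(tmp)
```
{'key': 44, 'val': 33, 'extra': 131}
{'key': 44, 'val': 33, 'new': 101}
{'key': 44, 'val': 33, 'extra': 131}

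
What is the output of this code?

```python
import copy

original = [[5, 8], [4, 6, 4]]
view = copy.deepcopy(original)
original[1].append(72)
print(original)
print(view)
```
[[5, 8], [4, 6, 4, 72]]
[[5, 8], [4, 6, 4]]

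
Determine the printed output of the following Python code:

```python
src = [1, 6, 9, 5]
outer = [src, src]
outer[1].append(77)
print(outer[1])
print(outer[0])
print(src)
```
[1, 6, 9, 5, 77]
[1, 6, 9, 5, 77]
[1, 6, 9, 5, 77]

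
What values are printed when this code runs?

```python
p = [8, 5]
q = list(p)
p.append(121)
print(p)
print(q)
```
[8, 5, 121]
[8, 5]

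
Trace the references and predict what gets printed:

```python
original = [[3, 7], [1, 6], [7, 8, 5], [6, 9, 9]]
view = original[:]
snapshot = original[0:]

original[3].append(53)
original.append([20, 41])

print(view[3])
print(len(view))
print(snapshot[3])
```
[6, 9, 9, 53]
4
[6, 9, 9, 53]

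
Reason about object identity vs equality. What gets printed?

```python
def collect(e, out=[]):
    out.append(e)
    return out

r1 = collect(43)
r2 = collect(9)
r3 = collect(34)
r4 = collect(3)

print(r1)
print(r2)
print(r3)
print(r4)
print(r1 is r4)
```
[43, 9, 34, 3]
[43, 9, 34, 3]
[43, 9, 34, 3]
[43, 9, 34, 3]
True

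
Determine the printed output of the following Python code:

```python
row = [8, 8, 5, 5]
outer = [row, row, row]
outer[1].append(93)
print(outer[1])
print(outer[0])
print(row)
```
[8, 8, 5, 5, 93]
[8, 8, 5, 5, 93]
[8, 8, 5, 5, 93]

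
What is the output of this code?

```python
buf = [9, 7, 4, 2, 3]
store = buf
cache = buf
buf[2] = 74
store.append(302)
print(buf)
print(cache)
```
[9, 7, 74, 2, 3, 302]
[9, 7, 74, 2, 3, 302]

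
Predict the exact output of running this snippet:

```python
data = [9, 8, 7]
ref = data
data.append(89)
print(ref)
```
[9, 8, 7, 89]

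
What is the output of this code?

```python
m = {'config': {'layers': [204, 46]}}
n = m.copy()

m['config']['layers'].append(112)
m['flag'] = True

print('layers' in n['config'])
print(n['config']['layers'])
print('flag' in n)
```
True
[204, 46, 112]
False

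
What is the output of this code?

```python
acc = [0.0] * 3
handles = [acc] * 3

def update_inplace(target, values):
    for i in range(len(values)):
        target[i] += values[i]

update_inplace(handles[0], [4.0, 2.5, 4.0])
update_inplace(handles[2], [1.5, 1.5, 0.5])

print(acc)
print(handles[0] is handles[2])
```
[5.5, 4.0, 4.5]
True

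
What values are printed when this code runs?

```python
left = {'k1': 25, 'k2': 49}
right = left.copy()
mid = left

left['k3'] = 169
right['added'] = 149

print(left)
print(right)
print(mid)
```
{'k1': 25, 'k2': 49, 'k3': 169}
{'k1': 25, 'k2': 49, 'added': 149}
{'k1': 25, 'k2': 49, 'k3': 169}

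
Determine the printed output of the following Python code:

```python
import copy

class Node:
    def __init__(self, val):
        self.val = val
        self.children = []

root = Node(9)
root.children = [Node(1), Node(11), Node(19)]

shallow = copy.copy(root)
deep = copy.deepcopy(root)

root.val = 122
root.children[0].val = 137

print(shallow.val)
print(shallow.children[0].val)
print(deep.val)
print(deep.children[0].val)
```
9
137
9
1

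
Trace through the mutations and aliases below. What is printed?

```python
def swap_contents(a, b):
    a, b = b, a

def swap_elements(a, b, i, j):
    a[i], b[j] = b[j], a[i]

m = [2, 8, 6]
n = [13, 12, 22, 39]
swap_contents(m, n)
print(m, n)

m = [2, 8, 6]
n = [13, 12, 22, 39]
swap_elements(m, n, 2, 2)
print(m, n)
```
[2, 8, 6] [13, 12, 22, 39]
[2, 8, 22] [13, 12, 6, 39]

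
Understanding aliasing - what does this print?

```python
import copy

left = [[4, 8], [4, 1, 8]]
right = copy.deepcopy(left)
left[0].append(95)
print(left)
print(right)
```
[[4, 8, 95], [4, 1, 8]]
[[4, 8], [4, 1, 8]]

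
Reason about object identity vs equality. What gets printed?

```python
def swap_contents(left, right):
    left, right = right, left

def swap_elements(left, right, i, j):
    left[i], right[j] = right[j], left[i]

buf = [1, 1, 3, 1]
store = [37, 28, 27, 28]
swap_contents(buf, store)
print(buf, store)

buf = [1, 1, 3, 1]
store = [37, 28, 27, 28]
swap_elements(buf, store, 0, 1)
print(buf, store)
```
[1, 1, 3, 1] [37, 28, 27, 28]
[28, 1, 3, 1] [37, 1, 27, 28]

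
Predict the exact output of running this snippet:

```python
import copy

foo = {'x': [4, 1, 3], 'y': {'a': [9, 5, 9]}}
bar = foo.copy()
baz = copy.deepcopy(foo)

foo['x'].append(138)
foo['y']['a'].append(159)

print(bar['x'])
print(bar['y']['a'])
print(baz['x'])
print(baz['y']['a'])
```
[4, 1, 3, 138]
[9, 5, 9, 159]
[4, 1, 3]
[9, 5, 9]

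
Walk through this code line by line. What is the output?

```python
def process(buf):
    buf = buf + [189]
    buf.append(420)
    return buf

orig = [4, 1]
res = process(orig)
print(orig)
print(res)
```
[4, 1]
[4, 1, 189, 420]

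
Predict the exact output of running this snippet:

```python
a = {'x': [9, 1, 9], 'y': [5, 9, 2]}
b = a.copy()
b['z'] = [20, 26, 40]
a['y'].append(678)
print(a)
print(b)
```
{'x': [9, 1, 9], 'y': [5, 9, 2, 678]}
{'x': [9, 1, 9], 'y': [5, 9, 2, 678], 'z': [20, 26, 40]}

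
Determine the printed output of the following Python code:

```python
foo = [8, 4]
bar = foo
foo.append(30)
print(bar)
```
[8, 4, 30]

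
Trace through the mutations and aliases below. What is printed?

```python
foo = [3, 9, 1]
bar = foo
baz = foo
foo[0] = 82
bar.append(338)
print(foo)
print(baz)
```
[82, 9, 1, 338]
[82, 9, 1, 338]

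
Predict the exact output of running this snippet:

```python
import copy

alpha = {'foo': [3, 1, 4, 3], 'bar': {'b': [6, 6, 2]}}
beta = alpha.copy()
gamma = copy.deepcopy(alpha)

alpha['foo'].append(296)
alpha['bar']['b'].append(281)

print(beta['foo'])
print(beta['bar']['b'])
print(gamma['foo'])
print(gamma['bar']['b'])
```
[3, 1, 4, 3, 296]
[6, 6, 2, 281]
[3, 1, 4, 3]
[6, 6, 2]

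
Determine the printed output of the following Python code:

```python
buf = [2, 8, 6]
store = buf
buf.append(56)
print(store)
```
[2, 8, 6, 56]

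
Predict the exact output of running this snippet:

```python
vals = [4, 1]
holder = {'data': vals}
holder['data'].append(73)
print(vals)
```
[4, 1, 73]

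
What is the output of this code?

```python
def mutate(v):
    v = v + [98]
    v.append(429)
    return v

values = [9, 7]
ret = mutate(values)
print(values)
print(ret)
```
[9, 7]
[9, 7, 98, 429]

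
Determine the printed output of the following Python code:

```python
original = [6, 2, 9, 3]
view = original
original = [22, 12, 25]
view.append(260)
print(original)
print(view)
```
[22, 12, 25]
[6, 2, 9, 3, 260]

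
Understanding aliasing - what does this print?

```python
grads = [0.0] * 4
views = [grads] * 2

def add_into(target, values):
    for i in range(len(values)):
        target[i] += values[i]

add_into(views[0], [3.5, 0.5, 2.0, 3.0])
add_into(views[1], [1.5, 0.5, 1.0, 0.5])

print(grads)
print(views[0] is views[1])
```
[5.0, 1.0, 3.0, 3.5]
True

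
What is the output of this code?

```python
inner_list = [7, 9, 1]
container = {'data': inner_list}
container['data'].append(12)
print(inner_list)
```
[7, 9, 1, 12]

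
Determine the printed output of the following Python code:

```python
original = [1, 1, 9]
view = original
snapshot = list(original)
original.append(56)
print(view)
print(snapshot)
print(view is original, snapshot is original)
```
[1, 1, 9, 56]
[1, 1, 9]
True False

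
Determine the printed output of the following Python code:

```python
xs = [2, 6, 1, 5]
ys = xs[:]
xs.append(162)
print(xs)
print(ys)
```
[2, 6, 1, 5, 162]
[2, 6, 1, 5]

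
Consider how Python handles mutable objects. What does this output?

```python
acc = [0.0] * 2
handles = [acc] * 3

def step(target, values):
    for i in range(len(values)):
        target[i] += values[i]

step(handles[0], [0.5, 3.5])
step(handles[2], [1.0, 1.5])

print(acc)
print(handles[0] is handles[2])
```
[1.5, 5.0]
True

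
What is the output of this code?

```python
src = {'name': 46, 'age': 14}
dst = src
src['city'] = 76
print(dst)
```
{'name': 46, 'age': 14, 'city': 76}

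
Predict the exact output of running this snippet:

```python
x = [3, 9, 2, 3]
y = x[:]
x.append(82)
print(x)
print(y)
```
[3, 9, 2, 3, 82]
[3, 9, 2, 3]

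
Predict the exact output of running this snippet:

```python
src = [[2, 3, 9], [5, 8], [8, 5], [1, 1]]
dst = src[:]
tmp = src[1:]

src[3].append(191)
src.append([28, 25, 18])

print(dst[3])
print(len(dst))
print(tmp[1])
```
[1, 1, 191]
4
[8, 5]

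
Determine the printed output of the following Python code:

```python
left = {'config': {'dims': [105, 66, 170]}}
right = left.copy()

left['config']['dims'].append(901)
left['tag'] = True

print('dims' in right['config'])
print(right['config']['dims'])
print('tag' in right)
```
True
[105, 66, 170, 901]
False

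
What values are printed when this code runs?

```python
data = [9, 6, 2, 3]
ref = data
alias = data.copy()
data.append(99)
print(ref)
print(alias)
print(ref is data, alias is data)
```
[9, 6, 2, 3, 99]
[9, 6, 2, 3]
True False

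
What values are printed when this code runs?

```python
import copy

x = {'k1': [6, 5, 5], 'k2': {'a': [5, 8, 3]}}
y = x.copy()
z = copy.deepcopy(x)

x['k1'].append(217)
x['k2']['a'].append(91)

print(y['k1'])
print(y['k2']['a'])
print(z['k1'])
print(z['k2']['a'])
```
[6, 5, 5, 217]
[5, 8, 3, 91]
[6, 5, 5]
[5, 8, 3]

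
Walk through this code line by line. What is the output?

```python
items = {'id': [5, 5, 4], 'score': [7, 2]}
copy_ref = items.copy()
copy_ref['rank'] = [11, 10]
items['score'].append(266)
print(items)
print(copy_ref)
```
{'id': [5, 5, 4], 'score': [7, 2, 266]}
{'id': [5, 5, 4], 'score': [7, 2, 266], 'rank': [11, 10]}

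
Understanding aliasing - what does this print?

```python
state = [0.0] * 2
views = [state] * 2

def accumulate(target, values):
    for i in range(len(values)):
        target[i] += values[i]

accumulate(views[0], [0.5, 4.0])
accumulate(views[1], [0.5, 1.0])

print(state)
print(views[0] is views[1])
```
[1.0, 5.0]
True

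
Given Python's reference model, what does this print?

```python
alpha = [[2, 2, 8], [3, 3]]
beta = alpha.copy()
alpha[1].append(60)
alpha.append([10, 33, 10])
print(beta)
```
[[2, 2, 8], [3, 3, 60]]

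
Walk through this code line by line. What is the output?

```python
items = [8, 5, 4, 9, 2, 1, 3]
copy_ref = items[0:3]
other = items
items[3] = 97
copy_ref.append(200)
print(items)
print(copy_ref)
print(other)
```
[8, 5, 4, 97, 2, 1, 3]
[8, 5, 4, 200]
[8, 5, 4, 97, 2, 1, 3]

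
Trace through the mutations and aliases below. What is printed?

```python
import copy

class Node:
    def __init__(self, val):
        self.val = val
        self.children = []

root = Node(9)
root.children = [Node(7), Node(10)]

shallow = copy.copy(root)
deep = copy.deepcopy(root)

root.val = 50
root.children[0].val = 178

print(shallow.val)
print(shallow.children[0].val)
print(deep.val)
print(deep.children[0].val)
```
9
178
9
7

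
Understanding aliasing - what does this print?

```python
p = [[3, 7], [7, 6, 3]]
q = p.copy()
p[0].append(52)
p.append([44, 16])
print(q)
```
[[3, 7, 52], [7, 6, 3]]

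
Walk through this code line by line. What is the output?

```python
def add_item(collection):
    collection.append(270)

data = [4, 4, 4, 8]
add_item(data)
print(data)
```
[4, 4, 4, 8, 270]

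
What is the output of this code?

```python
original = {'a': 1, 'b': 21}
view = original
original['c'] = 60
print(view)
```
{'a': 1, 'b': 21, 'c': 60}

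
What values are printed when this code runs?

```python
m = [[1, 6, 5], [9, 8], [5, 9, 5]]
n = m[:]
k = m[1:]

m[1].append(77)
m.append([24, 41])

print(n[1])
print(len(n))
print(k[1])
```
[9, 8, 77]
3
[5, 9, 5]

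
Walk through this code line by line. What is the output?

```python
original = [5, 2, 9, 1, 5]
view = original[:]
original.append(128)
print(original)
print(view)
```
[5, 2, 9, 1, 5, 128]
[5, 2, 9, 1, 5]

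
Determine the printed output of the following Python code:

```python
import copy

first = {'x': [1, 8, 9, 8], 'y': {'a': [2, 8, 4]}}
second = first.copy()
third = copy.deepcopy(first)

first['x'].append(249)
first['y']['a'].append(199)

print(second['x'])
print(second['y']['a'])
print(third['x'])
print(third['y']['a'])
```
[1, 8, 9, 8, 249]
[2, 8, 4, 199]
[1, 8, 9, 8]
[2, 8, 4]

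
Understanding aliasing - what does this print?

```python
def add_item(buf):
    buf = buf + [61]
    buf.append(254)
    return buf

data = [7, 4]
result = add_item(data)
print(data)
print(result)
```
[7, 4]
[7, 4, 61, 254]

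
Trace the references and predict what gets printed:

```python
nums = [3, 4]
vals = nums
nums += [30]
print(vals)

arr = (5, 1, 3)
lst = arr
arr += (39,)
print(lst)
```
[3, 4, 30]
(5, 1, 3)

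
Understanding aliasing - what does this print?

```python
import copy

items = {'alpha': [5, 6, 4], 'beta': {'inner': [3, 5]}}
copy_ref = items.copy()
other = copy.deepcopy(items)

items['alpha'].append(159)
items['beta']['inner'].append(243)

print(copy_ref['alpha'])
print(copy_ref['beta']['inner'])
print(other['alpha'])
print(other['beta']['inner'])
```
[5, 6, 4, 159]
[3, 5, 243]
[5, 6, 4]
[3, 5]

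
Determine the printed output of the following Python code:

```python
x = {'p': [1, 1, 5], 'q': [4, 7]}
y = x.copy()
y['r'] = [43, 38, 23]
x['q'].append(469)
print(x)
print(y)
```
{'p': [1, 1, 5], 'q': [4, 7, 469]}
{'p': [1, 1, 5], 'q': [4, 7, 469], 'r': [43, 38, 23]}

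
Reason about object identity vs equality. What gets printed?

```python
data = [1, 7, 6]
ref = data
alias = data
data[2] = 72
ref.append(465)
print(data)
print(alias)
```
[1, 7, 72, 465]
[1, 7, 72, 465]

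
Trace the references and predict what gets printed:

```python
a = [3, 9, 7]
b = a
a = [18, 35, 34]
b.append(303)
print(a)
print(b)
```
[18, 35, 34]
[3, 9, 7, 303]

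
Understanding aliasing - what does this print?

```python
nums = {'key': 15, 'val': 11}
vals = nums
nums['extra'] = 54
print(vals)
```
{'key': 15, 'val': 11, 'extra': 54}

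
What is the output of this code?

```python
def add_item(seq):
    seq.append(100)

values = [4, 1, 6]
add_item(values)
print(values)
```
[4, 1, 6, 100]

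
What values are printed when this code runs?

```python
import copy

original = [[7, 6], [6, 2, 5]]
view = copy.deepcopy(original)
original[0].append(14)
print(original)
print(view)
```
[[7, 6, 14], [6, 2, 5]]
[[7, 6], [6, 2, 5]]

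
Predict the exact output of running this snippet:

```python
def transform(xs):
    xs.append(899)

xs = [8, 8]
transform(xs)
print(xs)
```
[8, 8, 899]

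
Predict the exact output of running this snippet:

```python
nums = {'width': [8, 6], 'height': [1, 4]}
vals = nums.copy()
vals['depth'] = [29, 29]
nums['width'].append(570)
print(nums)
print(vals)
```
{'width': [8, 6, 570], 'height': [1, 4]}
{'width': [8, 6, 570], 'height': [1, 4], 'depth': [29, 29]}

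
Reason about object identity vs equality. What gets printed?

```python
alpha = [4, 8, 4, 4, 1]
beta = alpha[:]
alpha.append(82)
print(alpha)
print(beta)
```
[4, 8, 4, 4, 1, 82]
[4, 8, 4, 4, 1]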